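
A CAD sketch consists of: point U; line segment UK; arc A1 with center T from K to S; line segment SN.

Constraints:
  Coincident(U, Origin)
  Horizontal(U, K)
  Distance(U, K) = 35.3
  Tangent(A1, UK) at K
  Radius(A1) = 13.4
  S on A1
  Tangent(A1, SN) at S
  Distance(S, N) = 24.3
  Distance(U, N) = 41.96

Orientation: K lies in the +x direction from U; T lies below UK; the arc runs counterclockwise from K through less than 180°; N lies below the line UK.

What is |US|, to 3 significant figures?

25.2

U is at the origin; U and K share the same y with |UK| = 35.3 and K on the +x side, so K = (35.3, 0.00). A1 meets UK tangentially, so TK is at right angles to UK, so T = K + (0, -13.4) = (35.3, -13.4). Since TS ⟂ SN (tangency), |TN| = √(13.4² + 24.3²) = 27.7 regardless of where S sits on A1. So N lies on both circle(U, 41.96) and circle(T, 27.7); the below-UK intersection is N = (20.3, -36.7). S is the foot of the tangent from N: S = (21.9, -12.5).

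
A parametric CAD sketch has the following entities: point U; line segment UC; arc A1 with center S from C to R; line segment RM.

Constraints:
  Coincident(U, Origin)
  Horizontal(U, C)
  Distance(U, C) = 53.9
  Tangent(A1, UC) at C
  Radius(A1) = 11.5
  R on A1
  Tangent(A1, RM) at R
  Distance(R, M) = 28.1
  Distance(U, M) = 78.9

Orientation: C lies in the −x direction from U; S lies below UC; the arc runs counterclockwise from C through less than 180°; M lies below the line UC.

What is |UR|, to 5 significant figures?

66.016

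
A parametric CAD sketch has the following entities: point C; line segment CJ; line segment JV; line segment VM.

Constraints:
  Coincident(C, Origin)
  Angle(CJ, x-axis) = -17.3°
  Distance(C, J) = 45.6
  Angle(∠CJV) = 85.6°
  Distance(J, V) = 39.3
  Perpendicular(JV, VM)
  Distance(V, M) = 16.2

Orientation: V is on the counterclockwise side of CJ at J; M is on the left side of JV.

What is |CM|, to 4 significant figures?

46.24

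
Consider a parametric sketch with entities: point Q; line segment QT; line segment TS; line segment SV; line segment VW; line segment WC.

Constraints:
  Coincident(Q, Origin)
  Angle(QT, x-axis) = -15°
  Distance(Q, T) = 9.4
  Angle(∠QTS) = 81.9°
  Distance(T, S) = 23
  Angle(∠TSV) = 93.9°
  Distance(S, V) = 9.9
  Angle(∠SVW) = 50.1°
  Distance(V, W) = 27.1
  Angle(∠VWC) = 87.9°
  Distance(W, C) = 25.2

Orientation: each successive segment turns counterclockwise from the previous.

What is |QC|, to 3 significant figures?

38.6

Q is at the origin; QT runs at -15.0° with length 9.4, so T = (9.08, -2.43). ∠QTS = 81.9° gives TS at 83.1° from the x-axis; with |TS| = 23.0, S = (11.8, 20.4). ∠TSV = 93.9° gives SV at 169° from the x-axis; with |SV| = 9.9, V = (2.12, 22.3). ∠SVW = 50.1° gives VW at -60.9° from the x-axis; with |VW| = 27.1, W = (15.3, -1.42). ∠VWC = 87.9° gives WC at 31.2° from the x-axis; with |WC| = 25.2, C = (36.9, 11.6). Then |QC| = |C − Q| = 38.6.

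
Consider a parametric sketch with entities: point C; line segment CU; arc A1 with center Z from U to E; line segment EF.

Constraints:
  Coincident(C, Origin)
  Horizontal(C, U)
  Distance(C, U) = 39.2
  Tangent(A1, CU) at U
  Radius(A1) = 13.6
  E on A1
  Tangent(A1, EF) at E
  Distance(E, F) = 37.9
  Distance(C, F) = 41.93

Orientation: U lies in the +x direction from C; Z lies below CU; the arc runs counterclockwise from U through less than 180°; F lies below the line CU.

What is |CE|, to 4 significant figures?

28.12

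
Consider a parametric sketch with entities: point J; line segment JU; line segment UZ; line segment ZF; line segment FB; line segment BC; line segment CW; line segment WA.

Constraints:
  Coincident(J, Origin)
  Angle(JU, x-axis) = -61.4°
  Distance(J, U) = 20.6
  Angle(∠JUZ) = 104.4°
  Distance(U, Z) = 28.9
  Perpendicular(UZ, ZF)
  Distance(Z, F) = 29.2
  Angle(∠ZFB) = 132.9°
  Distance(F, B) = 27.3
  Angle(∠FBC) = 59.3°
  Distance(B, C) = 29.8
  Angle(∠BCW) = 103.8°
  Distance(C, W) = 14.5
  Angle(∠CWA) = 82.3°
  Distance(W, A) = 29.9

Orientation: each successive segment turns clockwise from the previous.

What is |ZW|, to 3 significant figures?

18.1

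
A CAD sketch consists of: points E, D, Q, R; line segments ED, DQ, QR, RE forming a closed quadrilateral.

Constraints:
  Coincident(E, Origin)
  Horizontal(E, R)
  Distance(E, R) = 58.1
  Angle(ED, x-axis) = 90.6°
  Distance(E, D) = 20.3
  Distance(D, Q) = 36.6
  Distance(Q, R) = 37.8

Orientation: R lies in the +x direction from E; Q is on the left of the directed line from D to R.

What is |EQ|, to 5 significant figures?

46.150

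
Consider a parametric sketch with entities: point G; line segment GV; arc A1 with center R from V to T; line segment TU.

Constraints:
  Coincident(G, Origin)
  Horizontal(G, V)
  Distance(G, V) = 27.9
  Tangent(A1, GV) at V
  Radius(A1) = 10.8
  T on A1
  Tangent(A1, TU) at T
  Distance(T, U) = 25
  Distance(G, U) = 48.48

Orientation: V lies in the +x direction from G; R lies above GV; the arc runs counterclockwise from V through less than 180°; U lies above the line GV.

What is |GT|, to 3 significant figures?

40.7

Checks: ∠(RV, VG) = 90.00° ✓; |RT| = 10.80 ✓; ∠(RT, TU) = 90.00° ✓; |TU| = 25.00 ✓; |GU| = 48.48 ✓.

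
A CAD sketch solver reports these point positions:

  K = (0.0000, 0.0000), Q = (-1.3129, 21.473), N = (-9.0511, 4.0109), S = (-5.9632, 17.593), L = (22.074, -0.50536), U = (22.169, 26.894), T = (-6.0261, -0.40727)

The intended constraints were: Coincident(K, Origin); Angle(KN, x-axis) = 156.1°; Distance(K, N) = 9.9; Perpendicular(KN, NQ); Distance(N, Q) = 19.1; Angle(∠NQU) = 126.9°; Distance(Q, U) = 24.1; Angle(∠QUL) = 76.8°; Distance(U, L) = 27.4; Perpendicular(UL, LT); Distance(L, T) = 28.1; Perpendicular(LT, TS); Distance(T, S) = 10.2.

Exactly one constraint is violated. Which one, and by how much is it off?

Distance(T, S) = 10.2 — off by 7.80.

K = (0.00, 0.00) ✓; KN at 156.1° ✓; |KN| = 9.900 ✓; ∠(KN, NQ) = 90.00° ✓; |NQ| = 19.10 ✓; ∠NQU = 126.9° ✓; |QU| = 24.10 ✓; ∠QUL = 76.80° ✓; |UL| = 27.40 ✓; ∠(UL, LT) = 90.00° ✓; |LT| = 28.10 ✓; ∠(LT, TS) = 90.00° ✓; |TS| = 18.00 ✗.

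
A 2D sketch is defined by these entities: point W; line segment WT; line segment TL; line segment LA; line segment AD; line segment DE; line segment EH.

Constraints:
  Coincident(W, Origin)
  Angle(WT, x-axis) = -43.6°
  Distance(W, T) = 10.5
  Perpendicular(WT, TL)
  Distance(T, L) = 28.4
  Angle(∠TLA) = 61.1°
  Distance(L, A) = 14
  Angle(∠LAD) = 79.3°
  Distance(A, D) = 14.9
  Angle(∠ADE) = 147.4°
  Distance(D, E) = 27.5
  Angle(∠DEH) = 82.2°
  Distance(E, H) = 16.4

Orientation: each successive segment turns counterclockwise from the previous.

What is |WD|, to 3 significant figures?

12.8

∠TLA = 61.1° gives LA at 165° from the x-axis; with |LA| = 14.0, A = (13.6, 16.9). ∠LAD = 79.3° gives AD at -94.0° from the x-axis; with |AD| = 14.9, D = (12.6, 2.01). Then |WD| = |D − W| = 12.8.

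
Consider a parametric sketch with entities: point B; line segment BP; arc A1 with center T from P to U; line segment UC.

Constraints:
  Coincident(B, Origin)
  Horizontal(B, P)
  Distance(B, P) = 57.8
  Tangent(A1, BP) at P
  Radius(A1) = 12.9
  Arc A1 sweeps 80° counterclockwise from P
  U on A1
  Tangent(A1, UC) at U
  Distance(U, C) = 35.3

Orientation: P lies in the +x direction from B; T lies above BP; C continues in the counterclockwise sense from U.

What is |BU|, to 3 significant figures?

71.3

A1 meets BP tangentially, so TP is at right angles to BP, so T = P + (0, 12.9) = (57.8, 12.9). On A1, P sits at bearing -90° from T; an 80° counterclockwise sweep puts U at bearing -10°, so U = T + 12.9·(cos -10°, sin -10°) = (70.5, 10.7). Then |BU| = |U − B| = 71.3.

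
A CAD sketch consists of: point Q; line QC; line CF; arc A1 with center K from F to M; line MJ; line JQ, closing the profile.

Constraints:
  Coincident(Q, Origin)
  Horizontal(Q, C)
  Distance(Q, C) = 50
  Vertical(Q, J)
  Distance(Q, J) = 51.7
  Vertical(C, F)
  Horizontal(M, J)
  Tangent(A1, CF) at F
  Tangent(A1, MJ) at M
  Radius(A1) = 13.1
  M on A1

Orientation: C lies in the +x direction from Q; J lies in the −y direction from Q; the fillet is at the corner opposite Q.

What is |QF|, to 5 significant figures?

63.166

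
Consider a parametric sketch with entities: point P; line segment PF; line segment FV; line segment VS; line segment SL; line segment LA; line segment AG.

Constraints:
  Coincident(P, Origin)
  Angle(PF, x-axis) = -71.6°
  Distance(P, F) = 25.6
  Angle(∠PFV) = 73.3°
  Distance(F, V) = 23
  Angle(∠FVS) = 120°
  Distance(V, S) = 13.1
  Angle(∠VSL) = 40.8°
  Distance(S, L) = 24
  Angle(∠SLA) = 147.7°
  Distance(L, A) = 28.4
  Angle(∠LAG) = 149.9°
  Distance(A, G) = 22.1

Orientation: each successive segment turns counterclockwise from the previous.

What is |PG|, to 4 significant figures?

68.57

∠SLA = 147.7° gives LA at -93.40° from the x-axis; with |LA| = 28.4, A = (10.04, -45.86). ∠LAG = 149.9° gives AG at -63.30° from the x-axis; with |AG| = 22.1, G = (19.97, -65.60). Then |PG| = |G − P| = 68.57.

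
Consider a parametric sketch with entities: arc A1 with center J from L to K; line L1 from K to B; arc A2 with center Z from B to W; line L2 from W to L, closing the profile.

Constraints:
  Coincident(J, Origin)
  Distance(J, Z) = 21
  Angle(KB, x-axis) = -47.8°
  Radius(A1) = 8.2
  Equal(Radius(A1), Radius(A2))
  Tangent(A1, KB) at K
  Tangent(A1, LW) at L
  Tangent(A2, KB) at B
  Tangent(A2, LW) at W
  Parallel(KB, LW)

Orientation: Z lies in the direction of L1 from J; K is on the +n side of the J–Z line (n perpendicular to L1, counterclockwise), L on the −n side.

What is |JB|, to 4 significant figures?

22.54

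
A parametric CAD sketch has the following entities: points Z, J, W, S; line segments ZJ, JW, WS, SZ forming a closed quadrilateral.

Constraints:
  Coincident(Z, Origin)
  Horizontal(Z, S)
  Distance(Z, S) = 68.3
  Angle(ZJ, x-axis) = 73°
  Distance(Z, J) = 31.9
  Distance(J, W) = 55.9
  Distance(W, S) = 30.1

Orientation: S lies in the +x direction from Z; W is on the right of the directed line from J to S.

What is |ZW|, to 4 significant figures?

44.61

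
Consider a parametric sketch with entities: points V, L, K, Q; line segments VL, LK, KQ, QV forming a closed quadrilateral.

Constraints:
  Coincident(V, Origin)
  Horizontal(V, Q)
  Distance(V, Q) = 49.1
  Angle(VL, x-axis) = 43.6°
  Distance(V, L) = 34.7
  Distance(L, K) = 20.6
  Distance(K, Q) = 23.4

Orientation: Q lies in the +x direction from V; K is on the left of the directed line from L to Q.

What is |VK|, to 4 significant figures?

51.24

Checks: |LK| = 20.60 ✓; |KQ| = 23.40 ✓.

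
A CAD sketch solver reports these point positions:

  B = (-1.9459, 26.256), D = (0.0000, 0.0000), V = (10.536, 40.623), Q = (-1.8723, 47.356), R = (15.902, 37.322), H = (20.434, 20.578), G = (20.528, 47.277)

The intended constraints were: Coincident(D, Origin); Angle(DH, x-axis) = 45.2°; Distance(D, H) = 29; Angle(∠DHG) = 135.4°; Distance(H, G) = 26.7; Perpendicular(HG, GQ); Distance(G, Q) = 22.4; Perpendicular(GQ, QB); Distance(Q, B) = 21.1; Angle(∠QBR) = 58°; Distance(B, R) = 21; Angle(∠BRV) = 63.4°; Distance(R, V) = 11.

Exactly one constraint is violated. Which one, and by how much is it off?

Distance(R, V) = 11 — off by 4.70.

D = (0.00, 0.00) ✓; DH at 45.20° ✓; |DH| = 29.00 ✓; ∠DHG = 135.4° ✓; |HG| = 26.70 ✓; ∠(HG, GQ) = 90.00° ✓; |GQ| = 22.40 ✓; ∠(GQ, QB) = 90.00° ✓; |QB| = 21.10 ✓; ∠QBR = 58.00° ✓; |BR| = 21.00 ✓; ∠BRV = 63.40° ✓; |RV| = 6.300 ✗.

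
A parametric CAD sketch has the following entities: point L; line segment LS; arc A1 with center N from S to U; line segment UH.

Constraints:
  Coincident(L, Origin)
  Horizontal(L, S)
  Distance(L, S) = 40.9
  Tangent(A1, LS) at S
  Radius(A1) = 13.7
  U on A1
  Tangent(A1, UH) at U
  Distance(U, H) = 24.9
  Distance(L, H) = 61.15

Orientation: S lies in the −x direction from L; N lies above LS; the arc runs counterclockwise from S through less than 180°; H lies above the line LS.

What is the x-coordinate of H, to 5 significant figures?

-44.554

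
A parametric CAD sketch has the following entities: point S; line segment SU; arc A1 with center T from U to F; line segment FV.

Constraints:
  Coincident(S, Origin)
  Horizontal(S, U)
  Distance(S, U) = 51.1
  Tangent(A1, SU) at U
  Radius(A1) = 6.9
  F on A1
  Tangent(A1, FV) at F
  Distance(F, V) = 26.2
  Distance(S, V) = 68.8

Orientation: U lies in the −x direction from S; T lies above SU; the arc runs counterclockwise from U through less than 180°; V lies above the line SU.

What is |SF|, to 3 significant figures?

46.8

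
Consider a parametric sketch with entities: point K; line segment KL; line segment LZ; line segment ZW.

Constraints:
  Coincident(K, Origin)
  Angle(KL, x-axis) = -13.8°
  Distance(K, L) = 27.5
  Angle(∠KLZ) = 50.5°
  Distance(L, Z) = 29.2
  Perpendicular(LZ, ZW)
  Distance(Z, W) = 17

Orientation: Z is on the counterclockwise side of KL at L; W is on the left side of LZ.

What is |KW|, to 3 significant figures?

12.4

K is at the origin; KL runs at -13.8° with length 27.5, so L = 27.5·(cos -13.8°, sin -13.8°) = (26.7, -6.56). ∠KLZ = 50.5°, so LZ runs at -13.8° + (180° − 50.5°) = 116° from the x-axis; with |LZ| = 29.2, Z = L + 29.2·(cos 116°, sin 116°) = (14.0, 19.8). LZ ⟂ ZW; with |ZW| = 17.0 on the left of LZ, W = Z + 17.0·(-0.901, -0.434) = (-1.27, 12.4). Then |KW| = |W − K| = 12.4.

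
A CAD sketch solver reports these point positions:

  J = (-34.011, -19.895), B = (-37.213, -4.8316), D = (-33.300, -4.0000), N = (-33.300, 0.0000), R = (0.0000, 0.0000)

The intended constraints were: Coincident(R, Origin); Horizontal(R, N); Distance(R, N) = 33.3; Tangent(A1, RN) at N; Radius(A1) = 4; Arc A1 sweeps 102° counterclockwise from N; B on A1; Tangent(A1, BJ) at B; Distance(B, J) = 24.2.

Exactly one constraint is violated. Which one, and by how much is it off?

Distance(B, J) = 24.2 — off by 8.80.

R = (0.00, 0.00) ✓; R.y = 0.00, N.y = 0.00 ✓; |RN| = 33.30 ✓; ∠(DN, NR) = 90.00° ✓; |DN| = 4.000 ✓; bearing(D→B) − bearing(D→N) = 102.0° ✓; |DB| = 4.000 ✓; ∠(DB, BJ) = 90.00° ✓; |BJ| = 15.40 ✗.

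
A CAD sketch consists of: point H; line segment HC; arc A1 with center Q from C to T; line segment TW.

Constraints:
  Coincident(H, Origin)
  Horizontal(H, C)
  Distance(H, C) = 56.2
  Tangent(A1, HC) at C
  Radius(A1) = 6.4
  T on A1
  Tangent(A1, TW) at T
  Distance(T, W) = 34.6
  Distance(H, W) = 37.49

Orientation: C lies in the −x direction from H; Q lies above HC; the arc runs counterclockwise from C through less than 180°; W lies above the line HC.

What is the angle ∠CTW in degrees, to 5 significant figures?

157.82°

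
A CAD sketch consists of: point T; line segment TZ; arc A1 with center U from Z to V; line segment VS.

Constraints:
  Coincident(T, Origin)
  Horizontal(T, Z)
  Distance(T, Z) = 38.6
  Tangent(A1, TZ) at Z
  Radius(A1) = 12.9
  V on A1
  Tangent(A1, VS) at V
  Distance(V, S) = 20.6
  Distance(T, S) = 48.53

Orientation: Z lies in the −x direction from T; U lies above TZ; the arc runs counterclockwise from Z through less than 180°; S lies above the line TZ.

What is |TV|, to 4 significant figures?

31.06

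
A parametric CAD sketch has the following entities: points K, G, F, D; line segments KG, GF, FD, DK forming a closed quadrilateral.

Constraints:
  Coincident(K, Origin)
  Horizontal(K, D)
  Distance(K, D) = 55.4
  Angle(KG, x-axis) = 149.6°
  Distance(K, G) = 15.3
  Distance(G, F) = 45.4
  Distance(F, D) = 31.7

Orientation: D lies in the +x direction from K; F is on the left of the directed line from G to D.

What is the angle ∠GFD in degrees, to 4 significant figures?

126.2°

Checks: |GF| = 45.40 ✓; |FD| = 31.70 ✓.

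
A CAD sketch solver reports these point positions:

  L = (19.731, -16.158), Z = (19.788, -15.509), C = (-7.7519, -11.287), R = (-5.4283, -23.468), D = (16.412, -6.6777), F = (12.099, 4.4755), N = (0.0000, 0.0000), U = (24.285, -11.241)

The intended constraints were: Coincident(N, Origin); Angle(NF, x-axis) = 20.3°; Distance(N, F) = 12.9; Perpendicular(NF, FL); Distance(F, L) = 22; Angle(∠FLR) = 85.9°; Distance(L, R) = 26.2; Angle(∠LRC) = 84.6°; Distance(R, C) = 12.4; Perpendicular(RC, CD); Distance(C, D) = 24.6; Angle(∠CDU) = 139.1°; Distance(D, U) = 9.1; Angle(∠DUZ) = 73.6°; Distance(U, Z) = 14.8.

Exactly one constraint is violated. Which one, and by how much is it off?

Distance(U, Z) = 14.8 — off by 8.60.

N = (0.00, 0.00) ✓; NF at 20.30° ✓; |NF| = 12.90 ✓; ∠(NF, FL) = 90.00° ✓; |FL| = 22.00 ✓; ∠FLR = 85.90° ✓; |LR| = 26.20 ✓; ∠LRC = 84.60° ✓; |RC| = 12.40 ✓; ∠(RC, CD) = 90.00° ✓; |CD| = 24.60 ✓; ∠CDU = 139.1° ✓; |DU| = 9.100 ✓; ∠DUZ = 73.60° ✓; |UZ| = 6.200 ✗.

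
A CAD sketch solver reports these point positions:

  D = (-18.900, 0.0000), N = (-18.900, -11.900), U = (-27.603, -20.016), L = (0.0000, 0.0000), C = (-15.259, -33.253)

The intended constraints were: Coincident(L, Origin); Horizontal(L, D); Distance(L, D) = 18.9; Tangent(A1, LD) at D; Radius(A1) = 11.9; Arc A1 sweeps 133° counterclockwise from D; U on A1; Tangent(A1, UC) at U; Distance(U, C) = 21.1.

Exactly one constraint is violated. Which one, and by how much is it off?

Distance(U, C) = 21.1 — off by 3.00.

L = (0.00, 0.00) ✓; L.y = 0.00, D.y = 0.00 ✓; |LD| = 18.90 ✓; ∠(ND, DL) = 90.00° ✓; |ND| = 11.90 ✓; bearing(N→U) − bearing(N→D) = 133.0° ✓; |NU| = 11.90 ✓; ∠(NU, UC) = 90.00° ✓; |UC| = 18.10 ✗.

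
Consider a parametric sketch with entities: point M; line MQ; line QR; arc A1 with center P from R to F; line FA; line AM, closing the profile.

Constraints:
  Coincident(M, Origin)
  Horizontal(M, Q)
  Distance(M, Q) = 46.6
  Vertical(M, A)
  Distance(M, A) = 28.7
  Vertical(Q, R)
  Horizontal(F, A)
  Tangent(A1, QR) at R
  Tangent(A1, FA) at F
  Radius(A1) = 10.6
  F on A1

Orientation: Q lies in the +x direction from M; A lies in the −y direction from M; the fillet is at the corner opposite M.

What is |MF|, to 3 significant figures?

46.0

M is at the origin; MQ is horizontal with |MQ| = 46.6 and Q on the +x side, so Q = (46.6, 0.00). M and A share the same x with |MA| = 28.7 and A on the −y side, so A = (0.00, -28.7). The virtual corner opposite M is at (46.6, -28.7). Since A1 is tangent to QR there, PR ⟂ QR and the tangent condition forces PF to be normal to FA, with radius 10.6, so the center P sits 10.6 in from both sides at P = (36.0, -18.1). That places the tangent points at R = (46.6, -18.1) on QR and F = (36.0, -28.7) on FA. Then |MF| = |F − M| = 46.0.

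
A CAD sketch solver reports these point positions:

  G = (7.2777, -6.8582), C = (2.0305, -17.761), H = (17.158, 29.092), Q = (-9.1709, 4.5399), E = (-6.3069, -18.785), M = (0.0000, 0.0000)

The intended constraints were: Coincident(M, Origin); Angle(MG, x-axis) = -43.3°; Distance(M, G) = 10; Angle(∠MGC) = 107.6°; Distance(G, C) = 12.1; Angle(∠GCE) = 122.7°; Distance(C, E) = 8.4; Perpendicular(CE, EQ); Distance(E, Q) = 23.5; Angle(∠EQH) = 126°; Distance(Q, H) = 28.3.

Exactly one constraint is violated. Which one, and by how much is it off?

Distance(Q, H) = 28.3 — off by 7.70.

M = (0.00, 0.00) ✓; MG at -43.30° ✓; |MG| = 10.00 ✓; ∠MGC = 107.6° ✓; |GC| = 12.10 ✓; ∠GCE = 122.7° ✓; |CE| = 8.400 ✓; ∠(CE, EQ) = 90.00° ✓; |EQ| = 23.50 ✓; ∠EQH = 126.0° ✓; |QH| = 36.00 ✗.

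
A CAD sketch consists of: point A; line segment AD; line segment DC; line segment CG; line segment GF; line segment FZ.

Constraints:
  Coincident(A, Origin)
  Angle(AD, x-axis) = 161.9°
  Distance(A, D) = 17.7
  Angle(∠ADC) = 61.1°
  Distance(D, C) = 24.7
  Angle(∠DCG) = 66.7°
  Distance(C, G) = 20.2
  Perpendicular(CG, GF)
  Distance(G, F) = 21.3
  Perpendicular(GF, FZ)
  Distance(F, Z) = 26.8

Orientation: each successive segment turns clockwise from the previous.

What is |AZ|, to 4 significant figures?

29.99

The perpendicularity gives GF at right angles to CG, so GF runs at -160.3°; with |GF| = 21.3, F = (-12.00, -3.854). GF ⟂ FZ, so FZ runs at 109.7°; with |FZ| = 26.8, Z = (-21.04, 21.38). Then |AZ| = |Z − A| = 29.99.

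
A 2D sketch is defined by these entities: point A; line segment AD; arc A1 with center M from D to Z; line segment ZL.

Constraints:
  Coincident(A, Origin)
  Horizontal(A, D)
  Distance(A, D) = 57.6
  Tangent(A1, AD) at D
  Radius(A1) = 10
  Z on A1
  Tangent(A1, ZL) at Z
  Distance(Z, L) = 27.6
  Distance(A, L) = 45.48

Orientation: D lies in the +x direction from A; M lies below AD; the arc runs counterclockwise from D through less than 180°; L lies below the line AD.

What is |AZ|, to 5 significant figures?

49.197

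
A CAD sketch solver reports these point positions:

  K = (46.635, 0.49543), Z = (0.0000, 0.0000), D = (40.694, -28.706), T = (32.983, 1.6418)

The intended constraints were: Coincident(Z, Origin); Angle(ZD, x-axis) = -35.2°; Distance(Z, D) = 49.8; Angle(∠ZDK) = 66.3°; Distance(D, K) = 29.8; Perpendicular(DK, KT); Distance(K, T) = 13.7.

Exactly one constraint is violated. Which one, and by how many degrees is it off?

Perpendicular(DK, KT) — off by 6.70°.

Z = (0.00, 0.00) ✓; ZD at -35.20° ✓; |ZD| = 49.80 ✓; ∠ZDK = 66.30° ✓; |DK| = 29.80 ✓; ∠(DK, KT) = 96.70° ✗; |KT| = 13.70 ✓.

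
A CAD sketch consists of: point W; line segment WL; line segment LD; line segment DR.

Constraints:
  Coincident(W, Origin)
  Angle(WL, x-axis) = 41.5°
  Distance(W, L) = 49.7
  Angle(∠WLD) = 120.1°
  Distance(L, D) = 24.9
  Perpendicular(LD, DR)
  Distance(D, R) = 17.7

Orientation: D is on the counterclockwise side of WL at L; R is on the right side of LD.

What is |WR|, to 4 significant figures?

78.53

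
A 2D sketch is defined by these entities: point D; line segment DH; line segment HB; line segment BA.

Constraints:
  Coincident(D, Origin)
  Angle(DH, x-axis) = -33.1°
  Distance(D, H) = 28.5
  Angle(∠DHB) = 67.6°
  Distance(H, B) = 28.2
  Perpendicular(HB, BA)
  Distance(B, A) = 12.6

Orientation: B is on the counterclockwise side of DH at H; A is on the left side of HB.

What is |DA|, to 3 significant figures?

22.1

∠DHB = 67.6°, so HB runs at -33.1° + (180° − 67.6°) = 79.3° from the x-axis; with |HB| = 28.2, B = H + 28.2·(cos 79.3°, sin 79.3°) = (29.1, 12.1). The perpendicularity gives BA at right angles to HB; with |BA| = 12.6 on the left of HB, A = B + 12.6·(-0.983, 0.186) = (16.7, 14.5). Then |DA| = |A − D| = 22.1.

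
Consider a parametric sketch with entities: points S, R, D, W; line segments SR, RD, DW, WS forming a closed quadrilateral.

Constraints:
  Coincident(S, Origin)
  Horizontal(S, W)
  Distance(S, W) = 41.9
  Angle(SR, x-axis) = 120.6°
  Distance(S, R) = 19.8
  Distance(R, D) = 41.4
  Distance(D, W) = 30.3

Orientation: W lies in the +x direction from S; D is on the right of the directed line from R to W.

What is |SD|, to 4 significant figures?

21.97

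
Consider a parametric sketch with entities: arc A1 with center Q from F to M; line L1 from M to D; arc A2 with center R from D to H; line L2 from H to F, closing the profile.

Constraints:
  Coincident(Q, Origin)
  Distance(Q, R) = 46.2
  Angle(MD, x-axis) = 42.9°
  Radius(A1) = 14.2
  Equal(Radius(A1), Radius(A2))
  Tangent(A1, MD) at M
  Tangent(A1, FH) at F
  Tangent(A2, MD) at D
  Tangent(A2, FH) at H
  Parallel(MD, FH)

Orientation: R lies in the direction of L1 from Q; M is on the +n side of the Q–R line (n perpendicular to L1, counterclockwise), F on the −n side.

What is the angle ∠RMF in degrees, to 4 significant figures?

72.91°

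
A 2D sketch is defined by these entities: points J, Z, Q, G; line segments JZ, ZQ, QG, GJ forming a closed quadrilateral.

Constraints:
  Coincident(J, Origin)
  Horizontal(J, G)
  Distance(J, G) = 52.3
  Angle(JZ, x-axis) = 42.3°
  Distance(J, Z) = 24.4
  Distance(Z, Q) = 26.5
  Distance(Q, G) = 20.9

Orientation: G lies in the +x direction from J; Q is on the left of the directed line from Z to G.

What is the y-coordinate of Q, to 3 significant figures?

19.3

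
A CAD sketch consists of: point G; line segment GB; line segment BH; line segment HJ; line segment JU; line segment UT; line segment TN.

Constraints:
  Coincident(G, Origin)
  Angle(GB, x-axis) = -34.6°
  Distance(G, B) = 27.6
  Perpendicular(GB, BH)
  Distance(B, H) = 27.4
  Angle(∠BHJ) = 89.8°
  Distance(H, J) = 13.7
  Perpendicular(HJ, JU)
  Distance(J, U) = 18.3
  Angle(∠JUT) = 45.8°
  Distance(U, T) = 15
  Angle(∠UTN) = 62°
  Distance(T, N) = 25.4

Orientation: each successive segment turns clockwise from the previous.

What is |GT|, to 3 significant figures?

31.5

G is at the origin; GB runs at -34.6° with length 27.6, so B = (22.7, -15.7). GB ⟂ BH, so BH runs at -125°; with |BH| = 27.4, H = (7.16, -38.2). ∠BHJ = 89.8° gives HJ at 145° from the x-axis; with |HJ| = 13.7, J = (-4.09, -30.4). HJ ⟂ JU, so JU runs at 55.2°; with |JU| = 18.3, U = (6.35, -15.4). ∠JUT = 45.8° gives UT at -79.0° from the x-axis; with |UT| = 15.0, T = (9.22, -30.1). Then |GT| = |T − G| = 31.5.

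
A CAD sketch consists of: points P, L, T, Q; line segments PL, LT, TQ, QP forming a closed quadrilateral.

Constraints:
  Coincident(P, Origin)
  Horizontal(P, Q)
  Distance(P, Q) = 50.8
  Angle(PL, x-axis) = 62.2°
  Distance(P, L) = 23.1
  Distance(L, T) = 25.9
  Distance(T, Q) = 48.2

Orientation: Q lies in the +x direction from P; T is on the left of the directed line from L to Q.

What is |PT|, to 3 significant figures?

48.9

Checks: |LT| = 25.90 ✓; |TQ| = 48.20 ✓.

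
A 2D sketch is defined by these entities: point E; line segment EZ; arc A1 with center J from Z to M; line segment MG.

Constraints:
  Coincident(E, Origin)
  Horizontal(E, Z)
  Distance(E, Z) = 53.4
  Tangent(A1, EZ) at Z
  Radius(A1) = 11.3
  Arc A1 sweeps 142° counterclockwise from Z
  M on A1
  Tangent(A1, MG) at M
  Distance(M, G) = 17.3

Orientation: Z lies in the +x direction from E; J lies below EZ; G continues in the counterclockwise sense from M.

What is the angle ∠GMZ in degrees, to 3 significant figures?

109°

On A1, Z sits at bearing 90° from J; a 142° counterclockwise sweep puts M at bearing 232°, so M = J + 11.3·(cos 232°, sin 232°) = (46.4, -20.2). Tangency of A1 to MG means the radius JM is perpendicular to MG, so MG runs along (−sin 232°, cos 232°); with |MG| = 17.3, G = (60.1, -30.9). Then cos ∠GMZ = MG·MZ / (|MG||MZ|), giving 109°.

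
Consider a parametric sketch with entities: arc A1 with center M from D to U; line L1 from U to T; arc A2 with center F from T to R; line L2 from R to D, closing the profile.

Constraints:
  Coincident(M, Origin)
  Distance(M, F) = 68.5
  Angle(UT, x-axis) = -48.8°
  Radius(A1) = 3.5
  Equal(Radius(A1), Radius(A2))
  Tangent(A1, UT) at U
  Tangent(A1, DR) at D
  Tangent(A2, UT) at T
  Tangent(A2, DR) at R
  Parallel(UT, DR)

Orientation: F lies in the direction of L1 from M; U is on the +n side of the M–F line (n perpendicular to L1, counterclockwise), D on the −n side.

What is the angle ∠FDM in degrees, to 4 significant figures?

87.08°

The slot axis is L1's direction at -48.8°, so u = (cos -48.8°, sin -48.8°) = (0.6587, -0.7524) and n = (−sin -48.8°, cos -48.8°) = (0.7524, 0.6587). M is at the origin and F lies 68.5 along u from M, so F = 68.5·u = (45.12, -51.54). Tangency of A1 to both parallel lines with radius 3.5 puts U and D at M ± 3.5·n: U = (2.633, 2.305), D = (-2.633, -2.305). Then cos ∠FDM = DF·DM / (|DF||DM|), giving 87.08°.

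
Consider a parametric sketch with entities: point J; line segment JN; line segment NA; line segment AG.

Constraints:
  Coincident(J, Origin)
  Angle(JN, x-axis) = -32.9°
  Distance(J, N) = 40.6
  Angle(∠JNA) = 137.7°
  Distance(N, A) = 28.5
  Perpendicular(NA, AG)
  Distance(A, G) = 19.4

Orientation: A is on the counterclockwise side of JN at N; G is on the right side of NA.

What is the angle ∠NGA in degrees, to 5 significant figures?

55.757°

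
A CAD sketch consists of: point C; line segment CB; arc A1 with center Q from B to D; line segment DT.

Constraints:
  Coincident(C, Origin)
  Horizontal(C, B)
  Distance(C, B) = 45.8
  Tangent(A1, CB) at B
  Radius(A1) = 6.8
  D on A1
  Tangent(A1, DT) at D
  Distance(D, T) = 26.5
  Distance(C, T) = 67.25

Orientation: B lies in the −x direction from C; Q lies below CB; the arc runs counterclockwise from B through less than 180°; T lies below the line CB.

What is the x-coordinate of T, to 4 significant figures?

-60.14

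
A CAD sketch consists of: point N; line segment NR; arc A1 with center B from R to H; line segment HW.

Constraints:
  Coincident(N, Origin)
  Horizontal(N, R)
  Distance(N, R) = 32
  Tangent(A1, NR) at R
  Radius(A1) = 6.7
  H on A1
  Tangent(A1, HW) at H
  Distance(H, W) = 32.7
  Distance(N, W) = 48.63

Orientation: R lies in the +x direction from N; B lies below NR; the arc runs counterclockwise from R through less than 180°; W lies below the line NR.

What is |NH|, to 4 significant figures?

26.33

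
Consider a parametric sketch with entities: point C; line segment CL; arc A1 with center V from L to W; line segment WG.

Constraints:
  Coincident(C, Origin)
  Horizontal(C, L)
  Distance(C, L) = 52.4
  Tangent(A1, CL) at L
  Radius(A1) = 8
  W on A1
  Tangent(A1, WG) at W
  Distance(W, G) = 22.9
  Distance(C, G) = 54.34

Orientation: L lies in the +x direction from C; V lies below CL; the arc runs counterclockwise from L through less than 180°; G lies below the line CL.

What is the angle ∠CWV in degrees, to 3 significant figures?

169°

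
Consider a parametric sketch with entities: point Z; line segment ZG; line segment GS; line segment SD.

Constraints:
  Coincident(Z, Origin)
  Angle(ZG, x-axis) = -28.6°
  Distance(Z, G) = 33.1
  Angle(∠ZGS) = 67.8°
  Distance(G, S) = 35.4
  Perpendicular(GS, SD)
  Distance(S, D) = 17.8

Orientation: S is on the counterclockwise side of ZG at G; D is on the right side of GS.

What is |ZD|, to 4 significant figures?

53.58

∠ZGS = 67.8°, so GS runs at -28.6° + (180° − 67.8°) = 83.60° from the x-axis; with |GS| = 35.4, S = G + 35.4·(cos 83.60°, sin 83.60°) = (33.01, 19.33). GS ⟂ SD; with |SD| = 17.8 on the right of GS, D = S + 17.8·(0.9938, -0.1115) = (50.70, 17.35). Then |ZD| = |D − Z| = 53.58.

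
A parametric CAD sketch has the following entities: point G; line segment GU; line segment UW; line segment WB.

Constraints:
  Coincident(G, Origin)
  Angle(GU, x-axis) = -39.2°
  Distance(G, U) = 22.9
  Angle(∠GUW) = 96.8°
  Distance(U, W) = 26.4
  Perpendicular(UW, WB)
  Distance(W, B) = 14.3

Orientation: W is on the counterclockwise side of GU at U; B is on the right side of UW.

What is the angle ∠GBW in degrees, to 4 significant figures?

38.17°

G is at the origin; GU runs at -39.2° with length 22.9, so U = 22.9·(cos -39.2°, sin -39.2°) = (17.75, -14.47). ∠GUW = 96.8°, so UW runs at -39.2° + (180° − 96.8°) = 44.00° from the x-axis; with |UW| = 26.4, W = U + 26.4·(cos 44.00°, sin 44.00°) = (36.74, 3.866). The perpendicularity gives WB at right angles to UW; with |WB| = 14.3 on the right of UW, B = W + 14.3·(0.6947, -0.7193) = (46.67, -6.421). Then cos ∠GBW = BG·BW / (|BG||BW|), giving 38.17°.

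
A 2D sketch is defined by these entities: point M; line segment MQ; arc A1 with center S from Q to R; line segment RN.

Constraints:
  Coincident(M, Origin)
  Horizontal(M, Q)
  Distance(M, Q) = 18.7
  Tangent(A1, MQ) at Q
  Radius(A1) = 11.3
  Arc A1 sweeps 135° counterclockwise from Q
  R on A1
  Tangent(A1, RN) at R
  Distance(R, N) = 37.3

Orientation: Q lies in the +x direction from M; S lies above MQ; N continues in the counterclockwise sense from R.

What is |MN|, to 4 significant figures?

45.67

M is at the origin; M and Q share the same y with |MQ| = 18.7 and Q on the +x side, so Q = (18.70, 0.000). The tangent condition forces SQ to be normal to MQ, so S = Q + (0, 11.3) = (18.70, 11.30). On A1, Q sits at bearing -90° from S; a 135° counterclockwise sweep puts R at bearing 45°, so R = S + 11.3·(cos 45°, sin 45°) = (26.69, 19.29). The tangent condition forces SR to be normal to RN, so RN runs along (−sin 45°, cos 45°); with |RN| = 37.3, N = (0.3152, 45.67). Then |MN| = |N − M| = 45.67.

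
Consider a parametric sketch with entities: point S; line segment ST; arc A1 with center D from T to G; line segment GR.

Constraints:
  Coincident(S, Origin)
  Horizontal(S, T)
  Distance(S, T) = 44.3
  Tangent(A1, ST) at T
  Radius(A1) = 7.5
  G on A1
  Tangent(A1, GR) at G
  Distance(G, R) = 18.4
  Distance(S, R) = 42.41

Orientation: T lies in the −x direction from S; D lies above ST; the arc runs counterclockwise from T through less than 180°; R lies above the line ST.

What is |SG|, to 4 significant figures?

37.44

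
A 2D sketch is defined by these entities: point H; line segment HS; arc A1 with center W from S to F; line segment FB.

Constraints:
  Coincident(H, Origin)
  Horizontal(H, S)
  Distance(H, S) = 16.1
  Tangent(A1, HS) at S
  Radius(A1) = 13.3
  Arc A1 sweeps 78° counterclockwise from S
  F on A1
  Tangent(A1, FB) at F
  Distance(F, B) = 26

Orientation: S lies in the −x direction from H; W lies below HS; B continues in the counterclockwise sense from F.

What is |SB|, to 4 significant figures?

40.41

H is at the origin; H and S share the same y with |HS| = 16.1 and S on the −x side, so S = (-16.10, 0.000). Tangency of A1 to HS means the radius WS is perpendicular to HS, so W = S + (0, -13.3) = (-16.10, -13.30). On A1, S sits at bearing 90° from W; a 78° counterclockwise sweep puts F at bearing 168°, so F = W + 13.3·(cos 168°, sin 168°) = (-29.11, -10.53). A1 meets FB tangentially, so WF is at right angles to FB, so FB runs along (−sin 168°, cos 168°); with |FB| = 26.0, B = (-34.52, -35.97). Then |SB| = |B − S| = 40.41.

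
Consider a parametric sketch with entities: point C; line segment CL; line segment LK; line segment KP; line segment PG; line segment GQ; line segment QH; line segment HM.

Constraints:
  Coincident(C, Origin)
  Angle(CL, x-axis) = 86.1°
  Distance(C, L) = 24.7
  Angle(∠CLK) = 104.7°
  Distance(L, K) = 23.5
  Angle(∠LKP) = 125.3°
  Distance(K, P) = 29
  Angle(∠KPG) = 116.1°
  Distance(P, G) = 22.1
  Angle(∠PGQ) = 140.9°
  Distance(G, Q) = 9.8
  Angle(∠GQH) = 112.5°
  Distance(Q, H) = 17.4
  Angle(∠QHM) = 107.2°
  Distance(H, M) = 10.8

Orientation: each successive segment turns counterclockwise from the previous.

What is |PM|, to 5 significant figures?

26.865

C is at the origin; CL runs at 86.1° with length 24.7, so L = (1.6800, 24.643). ∠CLK = 104.7° gives LK at 161.40° from the x-axis; with |LK| = 23.5, K = (-20.593, 32.138). ∠LKP = 125.3° gives KP at -143.90° from the x-axis; with |KP| = 29.0, P = (-44.024, 15.052). ∠KPG = 116.1° gives PG at -80.000° from the x-axis; with |PG| = 22.1, G = (-40.187, -6.7126). ∠PGQ = 140.9° gives GQ at -40.900° from the x-axis; with |GQ| = 9.8, Q = (-32.779, -13.129). ∠GQH = 112.5° gives QH at 26.600° from the x-axis; with |QH| = 17.4, H = (-17.221, -5.3381). ∠QHM = 107.2° gives HM at 99.400° from the x-axis; with |HM| = 10.8, M = (-18.985, 5.3169). Then |PM| = |M − P| = 26.865.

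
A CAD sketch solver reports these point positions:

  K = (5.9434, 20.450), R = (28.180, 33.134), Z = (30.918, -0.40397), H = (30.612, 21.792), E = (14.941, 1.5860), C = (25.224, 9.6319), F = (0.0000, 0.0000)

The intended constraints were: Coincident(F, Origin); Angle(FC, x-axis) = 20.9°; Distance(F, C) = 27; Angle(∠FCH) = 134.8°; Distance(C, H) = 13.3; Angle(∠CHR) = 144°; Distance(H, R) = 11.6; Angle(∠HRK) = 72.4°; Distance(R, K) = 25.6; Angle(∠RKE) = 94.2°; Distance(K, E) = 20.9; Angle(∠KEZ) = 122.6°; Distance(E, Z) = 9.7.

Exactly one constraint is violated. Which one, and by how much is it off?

Distance(E, Z) = 9.7 — off by 6.40.

F = (0.00, 0.00) ✓; FC at 20.90° ✓; |FC| = 27.00 ✓; ∠FCH = 134.8° ✓; |CH| = 13.30 ✓; ∠CHR = 144.0° ✓; |HR| = 11.60 ✓; ∠HRK = 72.40° ✓; |RK| = 25.60 ✓; ∠RKE = 94.20° ✓; |KE| = 20.90 ✓; ∠KEZ = 122.6° ✓; |EZ| = 16.10 ✗.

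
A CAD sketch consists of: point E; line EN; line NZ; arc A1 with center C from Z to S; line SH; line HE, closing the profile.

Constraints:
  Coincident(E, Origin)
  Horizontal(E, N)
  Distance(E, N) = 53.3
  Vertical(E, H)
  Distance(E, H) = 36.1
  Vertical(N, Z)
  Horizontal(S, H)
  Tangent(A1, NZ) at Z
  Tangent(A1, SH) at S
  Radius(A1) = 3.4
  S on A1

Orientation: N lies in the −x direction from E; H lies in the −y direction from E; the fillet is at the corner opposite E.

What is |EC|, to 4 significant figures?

59.66

E is at the origin; EN is horizontal with |EN| = 53.3 and N on the −x side, so N = (-53.30, 0.000). EH is vertical with |EH| = 36.1 and H on the −y side, so H = (0.000, -36.10). The virtual corner opposite E is at (-53.30, -36.10). Tangency of A1 to NZ means the radius CZ is perpendicular to NZ and tangency of A1 to SH means the radius CS is perpendicular to SH, with radius 3.4, so the center C sits 3.4 in from both sides at C = (-49.90, -32.70). Then |EC| = |C − E| = 59.66.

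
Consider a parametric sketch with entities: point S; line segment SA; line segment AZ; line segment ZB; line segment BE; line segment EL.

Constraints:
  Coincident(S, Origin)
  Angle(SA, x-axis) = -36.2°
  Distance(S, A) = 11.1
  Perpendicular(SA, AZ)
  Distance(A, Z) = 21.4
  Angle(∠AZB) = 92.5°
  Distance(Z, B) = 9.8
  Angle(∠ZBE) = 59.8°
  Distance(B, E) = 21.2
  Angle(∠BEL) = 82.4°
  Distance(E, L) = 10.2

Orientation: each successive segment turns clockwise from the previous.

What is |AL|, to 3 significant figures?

12.3

∠ZBE = 59.8° gives BE at 26.1° from the x-axis; with |BE| = 21.2, E = (7.20, -9.06). ∠BEL = 82.4° gives EL at -71.5° from the x-axis; with |EL| = 10.2, L = (10.4, -18.7). Then |AL| = |L − A| = 12.3.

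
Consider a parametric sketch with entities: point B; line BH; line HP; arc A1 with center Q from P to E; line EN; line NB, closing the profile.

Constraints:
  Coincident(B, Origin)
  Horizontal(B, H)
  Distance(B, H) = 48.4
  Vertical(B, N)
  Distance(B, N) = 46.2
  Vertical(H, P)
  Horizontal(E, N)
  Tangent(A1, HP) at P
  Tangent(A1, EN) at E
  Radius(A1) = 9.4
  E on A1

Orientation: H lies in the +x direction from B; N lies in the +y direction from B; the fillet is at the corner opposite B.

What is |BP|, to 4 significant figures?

60.80

The virtual corner opposite B is at (48.40, 46.20). A1 meets HP tangentially, so QP is at right angles to HP and A1 meets EN tangentially, so QE is at right angles to EN, with radius 9.4, so the center Q sits 9.4 in from both sides at Q = (39.00, 36.80). That places the tangent points at P = (48.40, 36.80) on HP and E = (39.00, 46.20) on EN. Then |BP| = |P − B| = 60.80.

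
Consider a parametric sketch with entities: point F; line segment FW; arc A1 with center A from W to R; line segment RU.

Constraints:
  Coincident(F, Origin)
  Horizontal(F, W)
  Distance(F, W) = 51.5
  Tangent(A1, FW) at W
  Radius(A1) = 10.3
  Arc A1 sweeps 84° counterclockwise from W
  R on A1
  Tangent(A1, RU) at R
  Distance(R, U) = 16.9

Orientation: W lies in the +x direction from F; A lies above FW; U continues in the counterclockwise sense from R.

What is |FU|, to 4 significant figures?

68.64

F is at the origin; FW is horizontal with |FW| = 51.5 and W on the +x side, so W = (51.50, 0.000). A1 meets FW tangentially, so AW is at right angles to FW, so A = W + (0, 10.3) = (51.50, 10.30). On A1, W sits at bearing -90° from A; an 84° counterclockwise sweep puts R at bearing -6°, so R = A + 10.3·(cos -6°, sin -6°) = (61.74, 9.223). Since A1 is tangent to RU there, AR ⟂ RU, so RU runs along (−sin -6°, cos -6°); with |RU| = 16.9, U = (63.51, 26.03). Then |FU| = |U − F| = 68.64.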